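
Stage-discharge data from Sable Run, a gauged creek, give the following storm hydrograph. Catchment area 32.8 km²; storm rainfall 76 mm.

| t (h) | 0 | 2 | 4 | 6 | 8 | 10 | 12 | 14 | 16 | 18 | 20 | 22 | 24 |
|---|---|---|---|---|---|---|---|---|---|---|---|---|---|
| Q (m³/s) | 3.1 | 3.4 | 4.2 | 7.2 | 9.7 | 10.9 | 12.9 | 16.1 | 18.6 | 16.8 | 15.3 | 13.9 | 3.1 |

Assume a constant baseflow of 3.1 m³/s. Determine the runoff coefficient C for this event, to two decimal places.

ΣQ_DR = 94.90 m³/s; V = ΣQ_DR·Δt = 6.833 × 10^5 m³.
Runoff depth d = V / A = 20.83 mm.
C = d / P = 20.83 / 76 = 0.27.

C ≈ 0.27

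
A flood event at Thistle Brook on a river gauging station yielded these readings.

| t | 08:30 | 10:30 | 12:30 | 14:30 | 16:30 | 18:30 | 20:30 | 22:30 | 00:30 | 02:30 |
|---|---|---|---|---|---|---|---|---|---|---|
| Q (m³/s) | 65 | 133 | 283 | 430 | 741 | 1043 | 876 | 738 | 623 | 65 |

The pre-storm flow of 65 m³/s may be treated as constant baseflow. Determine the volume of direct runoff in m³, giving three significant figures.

V ≈ 3.13 × 10^7 m³

Direct-runoff ordinates (Q − Q_b): 0.0, 68.0, 218.0, 365.0, 676.0, 978.0, 811.0, 673.0, 558.0, 0.0 m³/s.
ΣQ_DR = 4347 m³/s.
With Δt = 2 h = 7200 s, V = ΣQ_DR · Δt = 4347 × 7200 = 3.13 × 10^7 m³.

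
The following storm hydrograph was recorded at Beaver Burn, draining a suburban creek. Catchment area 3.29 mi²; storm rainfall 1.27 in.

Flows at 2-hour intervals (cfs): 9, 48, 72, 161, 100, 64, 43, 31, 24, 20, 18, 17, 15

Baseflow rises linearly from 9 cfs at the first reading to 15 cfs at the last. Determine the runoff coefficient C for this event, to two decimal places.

ΣQ_DR = 466.0 cfs; V = ΣQ_DR·Δt = 3.355 × 10^6 ft³.
Runoff depth d = V / A = 0.4390 in.
C = d / P = 0.4390 / 1.27 = 0.35.

C ≈ 0.35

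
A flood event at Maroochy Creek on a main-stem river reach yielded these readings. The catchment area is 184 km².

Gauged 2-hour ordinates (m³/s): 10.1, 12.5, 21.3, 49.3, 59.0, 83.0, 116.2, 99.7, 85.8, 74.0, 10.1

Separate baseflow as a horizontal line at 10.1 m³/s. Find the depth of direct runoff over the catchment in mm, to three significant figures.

d ≈ 20.0 mm

Direct runoff: 0.0, 2.4, 11.2, 39.2, 48.9, 72.9, 106.1, 89.6, 75.7, 63.9, 0.0 m³/s; ΣQ_DR = 509.9 m³/s.
V = ΣQ_DR · Δt = 509.9 × 7200 s = 3.671 × 10^6 m³.
Over A = 184 km², depth = V / A = 20.0 mm.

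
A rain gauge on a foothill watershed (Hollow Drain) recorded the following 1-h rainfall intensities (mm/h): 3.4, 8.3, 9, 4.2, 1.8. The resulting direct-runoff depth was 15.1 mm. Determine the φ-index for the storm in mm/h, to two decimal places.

φ ≈ 2.45 mm/h

Only the 4 blocks with intensity above φ contribute runoff: 3.4, 8.3, 9, 4.2 mm/h.
Σ(I−φ)·Δt = d  ⇒  (3.4+8.3+9+4.2 − 4φ)·1 = 15.1
φ = (24.90 − 15.1/1) / 4 = 2.45 mm/h.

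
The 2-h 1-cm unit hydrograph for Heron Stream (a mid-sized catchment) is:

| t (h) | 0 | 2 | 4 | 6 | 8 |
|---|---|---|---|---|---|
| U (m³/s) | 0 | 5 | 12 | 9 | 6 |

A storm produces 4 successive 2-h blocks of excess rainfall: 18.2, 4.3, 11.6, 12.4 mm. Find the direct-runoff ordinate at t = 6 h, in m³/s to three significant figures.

By discrete convolution, Q_j = Σ (P_i / 10 mm) · U_{j−i}.
At t = 6 h (j=3): Q = (18.2/10)·9 + (4.3/10)·12 + (11.6/10)·5 + (12.4/10)·0 = 27.3 m³/s.

Q ≈ 27.3 m³/s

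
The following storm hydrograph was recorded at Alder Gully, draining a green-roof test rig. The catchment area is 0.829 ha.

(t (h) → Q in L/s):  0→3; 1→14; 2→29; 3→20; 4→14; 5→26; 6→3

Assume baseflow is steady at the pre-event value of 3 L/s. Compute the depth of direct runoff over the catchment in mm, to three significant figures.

d ≈ 38.2 mm

Direct runoff: 0.0, 11.0, 26.0, 17.0, 11.0, 23.0, 0.0 L/s; ΣQ_DR = 88.00 L/s.
V = ΣQ_DR · Δt = 88.00 × 3600 s = 3.168 × 10^5 L.
Over A = 0.829 ha, depth = V / A = 38.2 mm.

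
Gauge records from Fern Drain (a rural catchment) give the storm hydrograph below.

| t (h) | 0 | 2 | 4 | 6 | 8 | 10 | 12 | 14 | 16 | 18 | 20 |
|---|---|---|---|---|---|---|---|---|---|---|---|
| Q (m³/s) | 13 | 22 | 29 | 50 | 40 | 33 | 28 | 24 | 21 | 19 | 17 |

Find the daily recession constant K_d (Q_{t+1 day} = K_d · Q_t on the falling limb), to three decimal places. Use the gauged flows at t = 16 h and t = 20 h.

Between t = 16 h and t = 20 h the flow falls from 21 to 17 m³/s over 2×2 h = 4 h.
Per-interval ratio K = (17/21)^(1/2) = 0.8997; K_d = K^(24/2) = 0.281.

K_d ≈ 0.281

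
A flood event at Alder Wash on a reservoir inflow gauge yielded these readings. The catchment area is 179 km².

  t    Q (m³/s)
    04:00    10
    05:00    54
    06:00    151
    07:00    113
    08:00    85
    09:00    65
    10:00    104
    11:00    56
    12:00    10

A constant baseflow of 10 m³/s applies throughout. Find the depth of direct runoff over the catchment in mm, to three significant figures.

d ≈ 11.2 mm

Direct runoff: 0.0, 44.0, 141.0, 103.0, 75.0, 55.0, 94.0, 46.0, 0.0 m³/s; ΣQ_DR = 558.0 m³/s.
V = ΣQ_DR · Δt = 558.0 × 3600 s = 2.009 × 10^6 m³.
Over A = 179 km², depth = V / A = 11.2 mm.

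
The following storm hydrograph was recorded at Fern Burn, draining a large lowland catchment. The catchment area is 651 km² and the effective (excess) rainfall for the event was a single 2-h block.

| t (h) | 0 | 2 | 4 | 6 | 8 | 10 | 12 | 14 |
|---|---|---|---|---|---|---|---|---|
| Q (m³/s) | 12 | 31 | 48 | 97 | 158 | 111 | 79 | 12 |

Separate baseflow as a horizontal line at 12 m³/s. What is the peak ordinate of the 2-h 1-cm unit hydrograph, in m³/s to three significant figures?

U_p ≈ 292 m³/s

Direct runoff: 0.0, 19.0, 36.0, 85.0, 146.0, 99.0, 67.0, 0.0 m³/s; ΣQ_DR = 452.0 m³/s, peak = 146.0 m³/s.
Runoff depth d = ΣQ_DR·Δt / A = 452.0 × 7200 / (651 km²) = 4.999 mm.
The 1-cm UH is the DRH scaled by (10 mm)/d, so U_p = 146.0 × 10/4.999 = 292 m³/s.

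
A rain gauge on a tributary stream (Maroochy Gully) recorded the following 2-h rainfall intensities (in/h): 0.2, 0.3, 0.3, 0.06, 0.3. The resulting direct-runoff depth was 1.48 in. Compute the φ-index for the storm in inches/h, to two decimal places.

Only the 4 blocks with intensity above φ contribute runoff: 0.2, 0.3, 0.3, 0.3 in/h.
Σ(I−φ)·Δt = d  ⇒  (0.2+0.3+0.3+0.3 − 4φ)·2 = 1.48
φ = (1.100 − 1.48/2) / 4 = 0.09 in/h.

φ ≈ 0.09 in/h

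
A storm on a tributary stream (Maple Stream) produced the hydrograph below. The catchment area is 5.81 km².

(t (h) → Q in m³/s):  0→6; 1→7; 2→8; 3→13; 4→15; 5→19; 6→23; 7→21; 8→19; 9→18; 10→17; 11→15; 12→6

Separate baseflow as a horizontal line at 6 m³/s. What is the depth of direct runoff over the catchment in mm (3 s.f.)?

Direct runoff: 0.0, 1.0, 2.0, 7.0, 9.0, 13.0, 17.0, 15.0, 13.0, 12.0, 11.0, 9.0, 0.0 m³/s; ΣQ_DR = 109.0 m³/s.
V = ΣQ_DR · Δt = 109.0 × 3600 s = 3.924 × 10^5 m³.
Over A = 5.81 km², depth = V / A = 67.5 mm.

d ≈ 67.5 mm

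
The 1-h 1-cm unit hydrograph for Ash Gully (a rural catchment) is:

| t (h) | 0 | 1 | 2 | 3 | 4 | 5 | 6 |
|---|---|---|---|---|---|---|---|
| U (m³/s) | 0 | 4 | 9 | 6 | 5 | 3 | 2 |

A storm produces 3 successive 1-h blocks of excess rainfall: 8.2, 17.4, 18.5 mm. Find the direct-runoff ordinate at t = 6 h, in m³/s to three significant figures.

Q ≈ 16.1 m³/s

By discrete convolution, Q_j = Σ (P_i / 10 mm) · U_{j−i}.
At t = 6 h (j=6): Q = (8.2/10)·2 + (17.4/10)·3 + (18.5/10)·5 = 16.1 m³/s.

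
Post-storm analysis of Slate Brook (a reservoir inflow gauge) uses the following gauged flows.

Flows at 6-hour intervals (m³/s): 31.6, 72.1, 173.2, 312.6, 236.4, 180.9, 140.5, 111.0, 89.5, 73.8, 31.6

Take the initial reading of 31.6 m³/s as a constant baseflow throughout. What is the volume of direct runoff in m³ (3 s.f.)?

Direct-runoff ordinates (Q − Q_b): 0.0, 40.5, 141.6, 281.0, 204.8, 149.3, 108.9, 79.4, 57.9, 42.2, 0.0 m³/s.
ΣQ_DR = 1106 m³/s.
With Δt = 6 h = 21600 s, V = ΣQ_DR · Δt = 1106 × 21600 = 2.39 × 10^7 m³.

V ≈ 2.39 × 10^7 m³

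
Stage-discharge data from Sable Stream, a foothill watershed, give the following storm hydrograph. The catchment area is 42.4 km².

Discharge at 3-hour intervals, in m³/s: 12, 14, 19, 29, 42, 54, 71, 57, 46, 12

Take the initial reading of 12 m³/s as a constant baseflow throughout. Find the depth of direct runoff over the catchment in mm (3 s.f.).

d ≈ 60.1 mm

Direct runoff: 0.0, 2.0, 7.0, 17.0, 30.0, 42.0, 59.0, 45.0, 34.0, 0.0 m³/s; ΣQ_DR = 236.0 m³/s.
V = ΣQ_DR · Δt = 236.0 × 10800 s = 2.549 × 10^6 m³.
Over A = 42.4 km², depth = V / A = 60.1 mm.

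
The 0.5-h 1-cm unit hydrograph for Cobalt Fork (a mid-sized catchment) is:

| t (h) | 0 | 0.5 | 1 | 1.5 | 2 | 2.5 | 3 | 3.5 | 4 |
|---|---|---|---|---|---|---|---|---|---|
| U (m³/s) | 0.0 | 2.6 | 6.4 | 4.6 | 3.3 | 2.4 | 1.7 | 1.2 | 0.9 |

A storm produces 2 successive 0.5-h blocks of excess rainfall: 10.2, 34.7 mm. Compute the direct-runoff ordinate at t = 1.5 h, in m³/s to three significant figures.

By discrete convolution, Q_j = Σ (P_i / 10 mm) · U_{j−i}.
At t = 1.5 h (j=3): Q = (10.2/10)·4.6 + (34.7/10)·6.4 = 26.9 m³/s.

Q ≈ 26.9 m³/s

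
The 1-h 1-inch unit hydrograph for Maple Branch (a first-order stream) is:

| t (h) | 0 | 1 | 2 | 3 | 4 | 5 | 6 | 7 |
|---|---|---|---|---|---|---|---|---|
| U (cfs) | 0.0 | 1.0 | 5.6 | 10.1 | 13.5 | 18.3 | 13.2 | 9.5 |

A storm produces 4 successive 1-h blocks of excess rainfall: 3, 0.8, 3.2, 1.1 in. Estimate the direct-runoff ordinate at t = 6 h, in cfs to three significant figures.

Q ≈ 109 cfs

By discrete convolution, Q_j = Σ (P_i / 1 in) · U_{j−i}.
At t = 6 h (j=6): Q = (3/1)·13.2 + (0.8/1)·18.3 + (3.2/1)·13.5 + (1.1/1)·10.1 = 109 cfs.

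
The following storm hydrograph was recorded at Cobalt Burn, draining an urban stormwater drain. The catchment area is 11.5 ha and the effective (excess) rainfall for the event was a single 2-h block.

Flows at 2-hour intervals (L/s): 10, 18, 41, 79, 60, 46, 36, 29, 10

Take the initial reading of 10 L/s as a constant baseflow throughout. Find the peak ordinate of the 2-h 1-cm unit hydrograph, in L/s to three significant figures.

Direct runoff: 0.0, 8.0, 31.0, 69.0, 50.0, 36.0, 26.0, 19.0, 0.0 L/s; ΣQ_DR = 239.0 L/s, peak = 69.0 L/s.
Runoff depth d = ΣQ_DR·Δt / A = 239.0 × 7200 / (11.5 ha) = 14.96 mm.
The 1-cm UH is the DRH scaled by (10 mm)/d, so U_p = 69.0 × 10/14.96 = 46.1 L/s.

U_p ≈ 46.1 L/s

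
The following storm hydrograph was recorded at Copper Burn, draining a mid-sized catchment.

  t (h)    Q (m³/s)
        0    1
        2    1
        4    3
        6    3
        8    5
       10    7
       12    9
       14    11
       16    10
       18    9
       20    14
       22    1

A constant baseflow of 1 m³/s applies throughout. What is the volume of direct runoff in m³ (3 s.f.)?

V ≈ 4.46 × 10^5 m³

Direct-runoff ordinates (Q − Q_b): 0.0, 0.0, 2.0, 2.0, 4.0, 6.0, 8.0, 10.0, 9.0, 8.0, 13.0, 0.0 m³/s.
ΣQ_DR = 62.00 m³/s.
With Δt = 2 h = 7200 s, V = ΣQ_DR · Δt = 62.00 × 7200 = 4.46 × 10^5 m³.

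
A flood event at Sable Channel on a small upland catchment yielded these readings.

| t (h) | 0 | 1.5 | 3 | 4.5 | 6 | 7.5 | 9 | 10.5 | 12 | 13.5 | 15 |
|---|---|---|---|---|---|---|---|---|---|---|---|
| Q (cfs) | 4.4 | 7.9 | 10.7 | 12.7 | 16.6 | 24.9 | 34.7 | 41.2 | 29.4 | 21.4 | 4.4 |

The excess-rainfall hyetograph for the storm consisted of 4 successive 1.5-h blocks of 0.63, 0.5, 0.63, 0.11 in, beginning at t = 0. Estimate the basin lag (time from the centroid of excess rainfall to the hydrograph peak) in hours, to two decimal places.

t_L ≈ 8.07 h

Centroid of excess rainfall: t_c = Σ P_i·t̄_i / ΣP_i = 2.4265 h (block centres at 0.75, 2.25, 3.75, 5.25 h).
Hydrograph peak occurs at t = 10.5 h, so basin lag t_L = 10.5 − 2.4265 = 8.07 h.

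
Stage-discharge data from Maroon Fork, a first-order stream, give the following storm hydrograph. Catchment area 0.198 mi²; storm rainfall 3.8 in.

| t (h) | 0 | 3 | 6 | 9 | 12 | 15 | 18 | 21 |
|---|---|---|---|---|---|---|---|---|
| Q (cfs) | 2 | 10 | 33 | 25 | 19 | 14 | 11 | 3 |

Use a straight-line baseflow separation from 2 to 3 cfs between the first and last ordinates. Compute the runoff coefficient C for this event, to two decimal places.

C ≈ 0.60

ΣQ_DR = 97.00 cfs; V = ΣQ_DR·Δt = 1.048 × 10^6 ft³.
Runoff depth d = V / A = 2.277 in.
C = d / P = 2.277 / 3.8 = 0.60.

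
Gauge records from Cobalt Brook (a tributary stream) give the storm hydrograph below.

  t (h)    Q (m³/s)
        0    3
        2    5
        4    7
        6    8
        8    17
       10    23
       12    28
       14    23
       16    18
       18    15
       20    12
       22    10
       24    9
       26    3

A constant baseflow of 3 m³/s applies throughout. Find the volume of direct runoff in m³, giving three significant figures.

V ≈ 1.00 × 10^6 m³

Direct-runoff ordinates (Q − Q_b): 0.0, 2.0, 4.0, 5.0, 14.0, 20.0, 25.0, 20.0, 15.0, 12.0, 9.0, 7.0, 6.0, 0.0 m³/s.
ΣQ_DR = 139.0 m³/s.
With Δt = 2 h = 7200 s, V = ΣQ_DR · Δt = 139.0 × 7200 = 1.00 × 10^6 m³.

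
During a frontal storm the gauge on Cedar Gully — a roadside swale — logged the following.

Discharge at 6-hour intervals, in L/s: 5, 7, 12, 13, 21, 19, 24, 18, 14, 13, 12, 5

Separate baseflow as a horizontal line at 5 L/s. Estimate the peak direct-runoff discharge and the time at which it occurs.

Subtracting baseflow gives direct-runoff ordinates: 0.0, 2.0, 7.0, 8.0, 16.0, 14.0, 19.0, 13.0, 9.0, 8.0, 7.0, 0.0 L/s.
The maximum is 19.0 L/s, occurring at the reading for t = 36 h.

Q_p = 19.0 L/s at t = 36 h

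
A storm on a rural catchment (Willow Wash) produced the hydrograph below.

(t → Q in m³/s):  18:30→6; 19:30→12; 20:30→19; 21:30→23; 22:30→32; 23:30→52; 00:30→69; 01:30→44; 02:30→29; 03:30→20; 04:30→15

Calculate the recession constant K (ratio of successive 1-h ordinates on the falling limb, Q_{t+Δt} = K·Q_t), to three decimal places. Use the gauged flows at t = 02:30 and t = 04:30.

K ≈ 0.719

Using the recession-limb readings at t = 02:30 and t = 04:30: Q falls from 29 to 15 m³/s over 2 intervals.
K = (Q₂/Q₁)^(1/2) = (15/29)^(1/2) = 0.719.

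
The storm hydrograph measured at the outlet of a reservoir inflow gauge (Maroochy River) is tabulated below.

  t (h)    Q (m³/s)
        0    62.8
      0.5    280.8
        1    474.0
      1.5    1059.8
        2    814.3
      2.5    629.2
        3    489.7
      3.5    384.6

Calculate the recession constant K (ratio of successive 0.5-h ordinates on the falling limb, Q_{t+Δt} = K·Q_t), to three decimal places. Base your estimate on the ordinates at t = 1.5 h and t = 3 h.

K ≈ 0.773

Using the recession-limb readings at t = 1.5 h and t = 3 h: Q falls from 1059.8 to 489.7 m³/s over 3 intervals.
K = (Q₂/Q₁)^(1/3) = (489.7/1059.8)^(1/3) = 0.773.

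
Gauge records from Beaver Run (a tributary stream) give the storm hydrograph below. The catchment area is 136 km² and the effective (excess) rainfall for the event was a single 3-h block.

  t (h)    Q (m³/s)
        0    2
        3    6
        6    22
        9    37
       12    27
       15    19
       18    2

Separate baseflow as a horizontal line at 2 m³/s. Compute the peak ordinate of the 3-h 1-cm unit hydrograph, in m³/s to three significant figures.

Direct runoff: 0.0, 4.0, 20.0, 35.0, 25.0, 17.0, 0.0 m³/s; ΣQ_DR = 101.0 m³/s, peak = 35.0 m³/s.
Runoff depth d = ΣQ_DR·Δt / A = 101.0 × 10800 / (136 km²) = 8.021 mm.
The 1-cm UH is the DRH scaled by (10 mm)/d, so U_p = 35.0 × 10/8.021 = 43.6 m³/s.

U_p ≈ 43.6 m³/s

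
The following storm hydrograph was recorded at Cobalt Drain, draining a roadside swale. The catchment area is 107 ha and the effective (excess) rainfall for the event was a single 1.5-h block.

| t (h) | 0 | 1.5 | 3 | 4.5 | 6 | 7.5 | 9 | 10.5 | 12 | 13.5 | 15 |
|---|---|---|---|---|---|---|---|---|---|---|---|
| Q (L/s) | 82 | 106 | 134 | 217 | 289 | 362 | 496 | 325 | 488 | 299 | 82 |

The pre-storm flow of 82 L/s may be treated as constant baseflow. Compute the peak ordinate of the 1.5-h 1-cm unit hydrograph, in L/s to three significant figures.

Direct runoff: 0.0, 24.0, 52.0, 135.0, 207.0, 280.0, 414.0, 243.0, 406.0, 217.0, 0.0 L/s; ΣQ_DR = 1978 L/s, peak = 414.0 L/s.
Runoff depth d = ΣQ_DR·Δt / A = 1978 × 5400 / (107 ha) = 9.982 mm.
The 1-cm UH is the DRH scaled by (10 mm)/d, so U_p = 414.0 × 10/9.982 = 415 L/s.

U_p ≈ 415 L/s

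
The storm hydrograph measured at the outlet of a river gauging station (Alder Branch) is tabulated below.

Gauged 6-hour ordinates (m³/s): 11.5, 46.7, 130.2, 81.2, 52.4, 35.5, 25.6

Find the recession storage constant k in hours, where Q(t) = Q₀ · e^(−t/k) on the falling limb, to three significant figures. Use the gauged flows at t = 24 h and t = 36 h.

k ≈ 16.8 h

On the falling limb, Q drops from 52.4 to 25.6 m³/s between t = 24 h and t = 36 h (Δt = 12 h).
k = −Δt / ln(Q₂/Q₁) = −12 / ln(25.6/52.4) = 16.8 h.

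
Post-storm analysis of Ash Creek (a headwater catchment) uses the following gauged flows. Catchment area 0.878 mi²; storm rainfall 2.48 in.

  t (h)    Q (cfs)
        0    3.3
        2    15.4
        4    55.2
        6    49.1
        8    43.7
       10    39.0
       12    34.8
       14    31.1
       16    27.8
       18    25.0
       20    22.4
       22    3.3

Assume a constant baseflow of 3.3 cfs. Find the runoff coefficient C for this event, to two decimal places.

C ≈ 0.44

ΣQ_DR = 310.5 cfs; V = ΣQ_DR·Δt = 2.236 × 10^6 ft³.
Runoff depth d = V / A = 1.096 in.
C = d / P = 1.096 / 2.48 = 0.44.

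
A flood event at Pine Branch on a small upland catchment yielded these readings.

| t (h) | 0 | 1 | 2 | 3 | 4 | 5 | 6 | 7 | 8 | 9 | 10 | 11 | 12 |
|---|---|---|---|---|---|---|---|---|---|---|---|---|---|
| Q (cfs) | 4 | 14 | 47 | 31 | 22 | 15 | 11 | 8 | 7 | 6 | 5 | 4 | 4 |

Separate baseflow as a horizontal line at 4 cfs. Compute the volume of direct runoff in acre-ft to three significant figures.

V ≈ 10.4 acre-ft

Direct-runoff ordinates (Q − Q_b): 0.0, 10.0, 43.0, 27.0, 18.0, 11.0, 7.0, 4.0, 3.0, 2.0, 1.0, 0.0, 0.0 cfs.
ΣQ_DR = 126.0 cfs.
With Δt = 1 h = 3600 s, V = ΣQ_DR · Δt = 126.0 × 3600 = 4.54 × 10^5 ft³ = 10.4 acre-ft.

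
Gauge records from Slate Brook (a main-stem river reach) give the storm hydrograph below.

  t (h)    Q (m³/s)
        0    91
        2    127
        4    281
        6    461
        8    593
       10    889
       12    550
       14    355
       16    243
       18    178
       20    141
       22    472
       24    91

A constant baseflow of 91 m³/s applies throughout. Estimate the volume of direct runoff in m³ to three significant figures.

V ≈ 2.37 × 10^7 m³

Direct-runoff ordinates (Q − Q_b): 0.0, 36.0, 190.0, 370.0, 502.0, 798.0, 459.0, 264.0, 152.0, 87.0, 50.0, 381.0, 0.0 m³/s.
ΣQ_DR = 3289 m³/s.
With Δt = 2 h = 7200 s, V = ΣQ_DR · Δt = 3289 × 7200 = 2.37 × 10^7 m³.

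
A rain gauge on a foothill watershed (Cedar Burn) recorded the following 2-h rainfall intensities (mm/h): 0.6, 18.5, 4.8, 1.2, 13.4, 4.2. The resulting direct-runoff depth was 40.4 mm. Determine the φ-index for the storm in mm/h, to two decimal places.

Only the 2 blocks with intensity above φ contribute runoff: 18.5, 13.4 mm/h.
Σ(I−φ)·Δt = d  ⇒  (18.5+13.4 − 2φ)·2 = 40.4
φ = (31.90 − 40.4/2) / 2 = 5.85 mm/h.

φ ≈ 5.85 mm/h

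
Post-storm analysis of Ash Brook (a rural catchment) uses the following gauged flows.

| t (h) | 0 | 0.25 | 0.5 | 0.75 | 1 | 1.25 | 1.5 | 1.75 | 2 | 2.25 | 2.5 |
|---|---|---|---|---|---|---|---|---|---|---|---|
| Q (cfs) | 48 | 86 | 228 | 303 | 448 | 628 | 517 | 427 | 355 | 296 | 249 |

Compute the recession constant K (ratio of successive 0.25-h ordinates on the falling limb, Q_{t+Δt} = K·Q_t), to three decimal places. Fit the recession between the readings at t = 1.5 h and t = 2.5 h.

K ≈ 0.833

Using the recession-limb readings at t = 1.5 h and t = 2.5 h: Q falls from 517 to 249 cfs over 4 intervals.
K = (Q₂/Q₁)^(1/4) = (249/517)^(1/4) = 0.833.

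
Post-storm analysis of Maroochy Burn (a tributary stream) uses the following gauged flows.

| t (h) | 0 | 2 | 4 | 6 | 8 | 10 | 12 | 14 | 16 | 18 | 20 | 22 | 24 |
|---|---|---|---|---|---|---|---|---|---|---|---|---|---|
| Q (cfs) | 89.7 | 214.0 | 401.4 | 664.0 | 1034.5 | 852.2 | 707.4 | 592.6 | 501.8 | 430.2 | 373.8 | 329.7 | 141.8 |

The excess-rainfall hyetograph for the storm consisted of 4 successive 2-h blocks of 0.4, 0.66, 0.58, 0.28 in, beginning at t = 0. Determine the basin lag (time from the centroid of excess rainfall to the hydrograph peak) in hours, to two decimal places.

t_L ≈ 4.23 h

Centroid of excess rainfall: t_c = Σ P_i·t̄_i / ΣP_i = 3.7708 h (block centres at 1, 3, 5, 7 h).
Hydrograph peak occurs at t = 8 h, so basin lag t_L = 8 − 3.7708 = 4.23 h.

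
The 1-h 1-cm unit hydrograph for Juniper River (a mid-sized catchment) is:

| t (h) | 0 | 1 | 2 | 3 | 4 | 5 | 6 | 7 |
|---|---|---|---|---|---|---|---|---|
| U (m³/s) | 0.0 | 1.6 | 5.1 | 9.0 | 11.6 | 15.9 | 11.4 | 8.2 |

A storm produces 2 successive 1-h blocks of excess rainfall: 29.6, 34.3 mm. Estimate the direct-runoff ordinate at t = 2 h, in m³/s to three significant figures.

By discrete convolution, Q_j = Σ (P_i / 10 mm) · U_{j−i}.
At t = 2 h (j=2): Q = (29.6/10)·5.1 + (34.3/10)·1.6 = 20.6 m³/s.

Q ≈ 20.6 m³/s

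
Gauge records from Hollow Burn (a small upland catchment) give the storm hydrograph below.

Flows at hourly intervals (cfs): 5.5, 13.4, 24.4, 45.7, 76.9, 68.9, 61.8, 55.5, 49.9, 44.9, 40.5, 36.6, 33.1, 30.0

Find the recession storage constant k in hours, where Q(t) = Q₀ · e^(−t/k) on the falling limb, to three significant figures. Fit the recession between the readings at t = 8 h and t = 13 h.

k ≈ 9.83 h

On the falling limb, Q drops from 49.9 to 30.0 cfs between t = 8 h and t = 13 h (Δt = 5 h).
k = −Δt / ln(Q₂/Q₁) = −5 / ln(30.0/49.9) = 9.83 h.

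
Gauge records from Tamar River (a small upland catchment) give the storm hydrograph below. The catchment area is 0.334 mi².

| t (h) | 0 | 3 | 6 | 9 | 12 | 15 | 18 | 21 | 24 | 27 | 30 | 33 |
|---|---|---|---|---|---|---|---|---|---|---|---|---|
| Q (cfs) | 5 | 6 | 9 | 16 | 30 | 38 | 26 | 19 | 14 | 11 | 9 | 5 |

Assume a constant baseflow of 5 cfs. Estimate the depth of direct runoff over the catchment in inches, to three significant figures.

Direct runoff: 0.0, 1.0, 4.0, 11.0, 25.0, 33.0, 21.0, 14.0, 9.0, 6.0, 4.0, 0.0 cfs; ΣQ_DR = 128.0 cfs.
V = ΣQ_DR · Δt = 128.0 × 10800 s = 1.382 × 10^6 ft³.
Over A = 0.334 mi², depth = V / A = 1.78 in.

d ≈ 1.78 in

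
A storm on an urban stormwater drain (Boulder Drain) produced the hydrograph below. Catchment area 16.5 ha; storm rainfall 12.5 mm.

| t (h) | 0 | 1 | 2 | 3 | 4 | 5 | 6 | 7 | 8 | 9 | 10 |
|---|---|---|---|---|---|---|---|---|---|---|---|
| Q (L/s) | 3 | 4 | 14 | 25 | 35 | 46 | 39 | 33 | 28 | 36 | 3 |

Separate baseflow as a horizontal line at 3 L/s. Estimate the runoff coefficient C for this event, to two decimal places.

C ≈ 0.41

ΣQ_DR = 233.0 L/s; V = ΣQ_DR·Δt = 8.388 × 10^5 L.
Runoff depth d = V / A = 5.084 mm.
C = d / P = 5.084 / 12.5 = 0.41.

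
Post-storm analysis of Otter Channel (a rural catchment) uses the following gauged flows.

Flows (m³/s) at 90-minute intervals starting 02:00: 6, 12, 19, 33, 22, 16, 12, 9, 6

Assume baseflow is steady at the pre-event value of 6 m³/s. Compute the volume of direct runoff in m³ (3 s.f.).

V ≈ 4.37 × 10^5 m³

Direct-runoff ordinates (Q − Q_b): 0.0, 6.0, 13.0, 27.0, 16.0, 10.0, 6.0, 3.0, 0.0 m³/s.
ΣQ_DR = 81.00 m³/s.
With Δt = 1.5 h = 5400 s, V = ΣQ_DR · Δt = 81.00 × 5400 = 4.37 × 10^5 m³.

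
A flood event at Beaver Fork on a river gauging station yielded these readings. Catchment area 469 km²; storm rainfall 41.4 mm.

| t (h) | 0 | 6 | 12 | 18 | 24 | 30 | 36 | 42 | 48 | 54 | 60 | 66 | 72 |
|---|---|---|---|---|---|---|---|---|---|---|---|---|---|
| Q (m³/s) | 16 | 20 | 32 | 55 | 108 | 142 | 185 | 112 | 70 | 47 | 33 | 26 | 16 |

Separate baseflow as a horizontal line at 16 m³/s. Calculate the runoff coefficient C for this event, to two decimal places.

C ≈ 0.73

ΣQ_DR = 654.0 m³/s; V = ΣQ_DR·Δt = 1.413 × 10^7 m³.
Runoff depth d = V / A = 30.12 mm.
C = d / P = 30.12 / 41.4 = 0.73.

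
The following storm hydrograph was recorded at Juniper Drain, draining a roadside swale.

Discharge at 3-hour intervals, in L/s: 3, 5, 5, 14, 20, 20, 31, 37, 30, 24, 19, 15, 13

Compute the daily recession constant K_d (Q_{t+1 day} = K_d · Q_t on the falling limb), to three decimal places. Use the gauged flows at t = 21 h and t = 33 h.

Between t = 21 h and t = 33 h the flow falls from 37 to 15 L/s over 4×3 h = 12 h.
Per-interval ratio K = (15/37)^(1/4) = 0.7979; K_d = K^(24/3) = 0.164.

K_d ≈ 0.164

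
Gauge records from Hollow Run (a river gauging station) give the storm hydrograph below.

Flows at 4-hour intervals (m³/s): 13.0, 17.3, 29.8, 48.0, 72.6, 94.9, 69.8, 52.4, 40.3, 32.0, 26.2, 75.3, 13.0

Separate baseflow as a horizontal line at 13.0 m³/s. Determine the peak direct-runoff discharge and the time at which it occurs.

Q_p = 81.9 m³/s at t = 20 h

Subtracting baseflow gives direct-runoff ordinates: 0.0, 4.3, 16.8, 35.0, 59.6, 81.9, 56.8, 39.4, 27.3, 19.0, 13.2, 62.3, 0.0 m³/s.
The maximum is 81.9 m³/s, occurring at the reading for t = 20 h.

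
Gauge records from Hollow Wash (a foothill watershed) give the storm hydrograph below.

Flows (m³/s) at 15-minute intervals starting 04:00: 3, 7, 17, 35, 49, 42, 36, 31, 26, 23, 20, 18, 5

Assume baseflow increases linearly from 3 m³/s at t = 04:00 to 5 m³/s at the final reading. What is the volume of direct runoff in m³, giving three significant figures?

Direct-runoff ordinates (Q − Q_b): 0.00, 3.83, 13.67, 31.50, 45.33, 38.17, 32.00, 26.83, 21.67, 18.50, 15.33, 13.17, 0.00 m³/s.
ΣQ_DR = 260.0 m³/s.
With Δt = 0.25 h = 900 s, V = ΣQ_DR · Δt = 260.0 × 900 = 2.34 × 10^5 m³.

V ≈ 2.34 × 10^5 m³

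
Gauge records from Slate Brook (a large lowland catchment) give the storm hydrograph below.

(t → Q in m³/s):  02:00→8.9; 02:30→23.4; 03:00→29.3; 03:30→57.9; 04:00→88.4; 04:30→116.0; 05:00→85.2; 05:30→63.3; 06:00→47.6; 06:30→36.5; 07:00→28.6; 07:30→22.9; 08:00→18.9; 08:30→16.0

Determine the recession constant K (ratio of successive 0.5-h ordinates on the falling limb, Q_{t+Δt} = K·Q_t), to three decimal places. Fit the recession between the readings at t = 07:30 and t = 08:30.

Using the recession-limb readings at t = 07:30 and t = 08:30: Q falls from 22.9 to 16.0 m³/s over 2 intervals.
K = (Q₂/Q₁)^(1/2) = (16.0/22.9)^(1/2) = 0.836.

K ≈ 0.836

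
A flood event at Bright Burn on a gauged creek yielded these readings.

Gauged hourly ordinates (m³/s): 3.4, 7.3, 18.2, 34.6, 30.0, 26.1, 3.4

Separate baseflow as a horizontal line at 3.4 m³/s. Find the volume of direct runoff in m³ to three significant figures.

Direct-runoff ordinates (Q − Q_b): 0.0, 3.9, 14.8, 31.2, 26.6, 22.7, 0.0 m³/s.
ΣQ_DR = 99.20 m³/s.
With Δt = 1 h = 3600 s, V = ΣQ_DR · Δt = 99.20 × 3600 = 3.57 × 10^5 m³.

V ≈ 3.57 × 10^5 m³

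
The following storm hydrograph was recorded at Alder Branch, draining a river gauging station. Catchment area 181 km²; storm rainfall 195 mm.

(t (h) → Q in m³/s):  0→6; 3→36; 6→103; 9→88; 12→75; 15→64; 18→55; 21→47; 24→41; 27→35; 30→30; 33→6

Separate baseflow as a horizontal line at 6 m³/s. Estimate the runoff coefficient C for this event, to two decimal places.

ΣQ_DR = 514.0 m³/s; V = ΣQ_DR·Δt = 5.551 × 10^6 m³.
Runoff depth d = V / A = 30.67 mm.
C = d / P = 30.67 / 195 = 0.16.

C ≈ 0.16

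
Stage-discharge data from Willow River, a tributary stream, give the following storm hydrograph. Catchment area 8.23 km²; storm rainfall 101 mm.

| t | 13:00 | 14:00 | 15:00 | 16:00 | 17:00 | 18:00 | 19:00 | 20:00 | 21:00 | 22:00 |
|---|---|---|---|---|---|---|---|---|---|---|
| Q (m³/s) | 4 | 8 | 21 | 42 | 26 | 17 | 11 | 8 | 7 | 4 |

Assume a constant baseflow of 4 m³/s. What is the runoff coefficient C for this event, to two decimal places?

C ≈ 0.47

ΣQ_DR = 108.0 m³/s; V = ΣQ_DR·Δt = 3.888 × 10^5 m³.
Runoff depth d = V / A = 47.24 mm.
C = d / P = 47.24 / 101 = 0.47.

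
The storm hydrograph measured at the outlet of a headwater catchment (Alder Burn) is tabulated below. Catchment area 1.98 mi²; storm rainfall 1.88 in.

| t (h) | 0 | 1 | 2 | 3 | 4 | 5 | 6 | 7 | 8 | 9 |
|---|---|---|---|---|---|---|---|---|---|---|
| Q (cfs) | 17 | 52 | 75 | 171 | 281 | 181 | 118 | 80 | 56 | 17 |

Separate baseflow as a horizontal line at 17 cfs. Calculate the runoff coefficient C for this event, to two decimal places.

C ≈ 0.37

ΣQ_DR = 878.0 cfs; V = ΣQ_DR·Δt = 3.161 × 10^6 ft³.
Runoff depth d = V / A = 0.6871 in.
C = d / P = 0.6871 / 1.88 = 0.37.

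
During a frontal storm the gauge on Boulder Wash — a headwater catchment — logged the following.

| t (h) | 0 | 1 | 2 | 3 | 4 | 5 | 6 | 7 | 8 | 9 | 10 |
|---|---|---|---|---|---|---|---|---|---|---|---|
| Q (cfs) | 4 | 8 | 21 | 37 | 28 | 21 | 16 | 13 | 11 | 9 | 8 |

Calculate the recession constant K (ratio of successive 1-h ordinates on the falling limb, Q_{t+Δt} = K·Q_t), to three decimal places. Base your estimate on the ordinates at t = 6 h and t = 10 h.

K ≈ 0.841

Using the recession-limb readings at t = 6 h and t = 10 h: Q falls from 16 to 8 cfs over 4 intervals.
K = (Q₂/Q₁)^(1/4) = (8/16)^(1/4) = 0.841.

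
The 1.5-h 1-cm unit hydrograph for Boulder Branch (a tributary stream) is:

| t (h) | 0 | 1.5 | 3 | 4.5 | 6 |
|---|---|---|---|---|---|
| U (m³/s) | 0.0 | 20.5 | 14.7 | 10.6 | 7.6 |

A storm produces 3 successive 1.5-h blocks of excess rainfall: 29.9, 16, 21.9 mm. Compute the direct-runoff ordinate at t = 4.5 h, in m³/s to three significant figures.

By discrete convolution, Q_j = Σ (P_i / 10 mm) · U_{j−i}.
At t = 4.5 h (j=3): Q = (29.9/10)·10.6 + (16/10)·14.7 + (21.9/10)·20.5 = 100 m³/s.

Q ≈ 100 m³/s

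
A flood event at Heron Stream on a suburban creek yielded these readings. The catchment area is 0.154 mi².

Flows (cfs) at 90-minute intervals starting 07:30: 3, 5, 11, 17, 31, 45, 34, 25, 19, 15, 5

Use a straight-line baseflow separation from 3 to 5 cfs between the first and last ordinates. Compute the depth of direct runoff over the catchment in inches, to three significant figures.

d ≈ 2.51 in

Direct runoff: 0.00, 1.80, 7.60, 13.40, 27.20, 41.00, 29.80, 20.60, 14.40, 10.20, 0.00 cfs; ΣQ_DR = 166.0 cfs.
V = ΣQ_DR · Δt = 166.0 × 5400 s = 8.964 × 10^5 ft³.
Over A = 0.154 mi², depth = V / A = 2.51 in.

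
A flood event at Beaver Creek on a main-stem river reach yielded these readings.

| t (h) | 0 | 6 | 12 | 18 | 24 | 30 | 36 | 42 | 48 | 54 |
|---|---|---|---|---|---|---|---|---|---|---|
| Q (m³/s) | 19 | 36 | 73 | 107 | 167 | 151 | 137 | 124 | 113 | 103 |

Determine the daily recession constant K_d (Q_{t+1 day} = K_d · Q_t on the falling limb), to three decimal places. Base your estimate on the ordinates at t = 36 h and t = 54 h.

K_d ≈ 0.684

Between t = 36 h and t = 54 h the flow falls from 137 to 103 m³/s over 3×6 h = 18 h.
Per-interval ratio K = (103/137)^(1/3) = 0.9093; K_d = K^(24/6) = 0.684.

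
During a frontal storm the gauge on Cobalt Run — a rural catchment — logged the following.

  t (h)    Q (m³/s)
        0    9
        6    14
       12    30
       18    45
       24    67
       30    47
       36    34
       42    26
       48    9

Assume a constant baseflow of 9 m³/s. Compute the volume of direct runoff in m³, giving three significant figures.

V ≈ 4.32 × 10^6 m³

Direct-runoff ordinates (Q − Q_b): 0.0, 5.0, 21.0, 36.0, 58.0, 38.0, 25.0, 17.0, 0.0 m³/s.
ΣQ_DR = 200.0 m³/s.
With Δt = 6 h = 21600 s, V = ΣQ_DR · Δt = 200.0 × 21600 = 4.32 × 10^6 m³.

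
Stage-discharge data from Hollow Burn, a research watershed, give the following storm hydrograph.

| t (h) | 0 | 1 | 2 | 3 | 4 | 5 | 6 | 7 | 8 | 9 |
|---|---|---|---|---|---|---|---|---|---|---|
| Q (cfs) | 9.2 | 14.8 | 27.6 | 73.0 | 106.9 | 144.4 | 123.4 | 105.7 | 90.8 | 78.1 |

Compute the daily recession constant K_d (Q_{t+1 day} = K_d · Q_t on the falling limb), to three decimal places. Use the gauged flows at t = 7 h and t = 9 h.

Between t = 7 h and t = 9 h the flow falls from 105.7 to 78.1 cfs over 2×1 h = 2 h.
Per-interval ratio K = (78.1/105.7)^(1/2) = 0.8596; K_d = K^(24/1) = 0.026.

K_d ≈ 0.026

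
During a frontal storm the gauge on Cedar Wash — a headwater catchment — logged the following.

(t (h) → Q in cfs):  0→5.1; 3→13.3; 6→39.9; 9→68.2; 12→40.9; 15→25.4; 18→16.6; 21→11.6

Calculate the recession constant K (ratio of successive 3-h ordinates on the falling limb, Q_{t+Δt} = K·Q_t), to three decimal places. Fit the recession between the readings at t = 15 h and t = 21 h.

K ≈ 0.676

Using the recession-limb readings at t = 15 h and t = 21 h: Q falls from 25.4 to 11.6 cfs over 2 intervals.
K = (Q₂/Q₁)^(1/2) = (11.6/25.4)^(1/2) = 0.676.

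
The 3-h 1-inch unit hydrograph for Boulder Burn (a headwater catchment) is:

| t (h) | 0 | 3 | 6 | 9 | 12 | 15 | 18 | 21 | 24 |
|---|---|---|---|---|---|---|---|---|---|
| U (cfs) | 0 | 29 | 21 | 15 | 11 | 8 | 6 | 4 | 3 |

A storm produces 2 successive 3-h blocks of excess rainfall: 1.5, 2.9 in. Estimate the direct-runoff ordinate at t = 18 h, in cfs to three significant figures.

By discrete convolution, Q_j = Σ (P_i / 1 in) · U_{j−i}.
At t = 18 h (j=6): Q = (1.5/1)·6 + (2.9/1)·8 = 32.2 cfs.

Q ≈ 32.2 cfs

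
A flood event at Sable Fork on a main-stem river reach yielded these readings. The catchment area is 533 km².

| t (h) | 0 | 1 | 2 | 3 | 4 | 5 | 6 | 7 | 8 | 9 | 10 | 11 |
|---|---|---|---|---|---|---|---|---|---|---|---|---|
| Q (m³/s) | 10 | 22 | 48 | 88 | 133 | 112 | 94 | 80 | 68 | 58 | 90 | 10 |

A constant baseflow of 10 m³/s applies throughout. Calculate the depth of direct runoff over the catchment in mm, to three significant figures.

Direct runoff: 0.0, 12.0, 38.0, 78.0, 123.0, 102.0, 84.0, 70.0, 58.0, 48.0, 80.0, 0.0 m³/s; ΣQ_DR = 693.0 m³/s.
V = ΣQ_DR · Δt = 693.0 × 3600 s = 2.495 × 10^6 m³.
Over A = 533 km², depth = V / A = 4.68 mm.

d ≈ 4.68 mm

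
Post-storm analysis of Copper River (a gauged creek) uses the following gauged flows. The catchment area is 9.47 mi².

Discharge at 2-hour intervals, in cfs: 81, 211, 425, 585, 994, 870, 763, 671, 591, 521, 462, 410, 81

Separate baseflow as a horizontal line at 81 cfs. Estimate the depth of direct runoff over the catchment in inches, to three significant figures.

Direct runoff: 0.0, 130.0, 344.0, 504.0, 913.0, 789.0, 682.0, 590.0, 510.0, 440.0, 381.0, 329.0, 0.0 cfs; ΣQ_DR = 5612 cfs.
V = ΣQ_DR · Δt = 5612 × 7200 s = 4.041 × 10^7 ft³.
Over A = 9.47 mi², depth = V / A = 1.84 in.

d ≈ 1.84 in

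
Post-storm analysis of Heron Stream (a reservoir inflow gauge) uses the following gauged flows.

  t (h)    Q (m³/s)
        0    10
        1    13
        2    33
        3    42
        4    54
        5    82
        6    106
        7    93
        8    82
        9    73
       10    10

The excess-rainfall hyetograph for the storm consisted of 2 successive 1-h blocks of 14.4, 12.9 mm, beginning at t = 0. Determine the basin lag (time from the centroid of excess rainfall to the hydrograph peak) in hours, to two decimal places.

Centroid of excess rainfall: t_c = Σ P_i·t̄_i / ΣP_i = 0.9725 h (block centres at 0.5, 1.5 h).
Hydrograph peak occurs at t = 6 h, so basin lag t_L = 6 − 0.9725 = 5.03 h.

t_L ≈ 5.03 h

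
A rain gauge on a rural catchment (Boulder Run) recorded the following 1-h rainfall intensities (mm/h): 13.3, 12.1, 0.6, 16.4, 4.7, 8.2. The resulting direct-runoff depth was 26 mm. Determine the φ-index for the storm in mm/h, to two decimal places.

Only the 4 blocks with intensity above φ contribute runoff: 13.3, 12.1, 16.4, 8.2 mm/h.
Σ(I−φ)·Δt = d  ⇒  (13.3+12.1+16.4+8.2 − 4φ)·1 = 26
φ = (50.00 − 26/1) / 4 = 6.00 mm/h.

φ ≈ 6.00 mm/h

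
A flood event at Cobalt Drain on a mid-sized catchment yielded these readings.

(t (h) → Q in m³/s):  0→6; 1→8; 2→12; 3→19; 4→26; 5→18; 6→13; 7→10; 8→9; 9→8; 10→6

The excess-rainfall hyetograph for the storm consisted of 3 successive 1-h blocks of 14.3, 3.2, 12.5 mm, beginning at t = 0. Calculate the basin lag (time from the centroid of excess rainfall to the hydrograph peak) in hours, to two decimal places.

Centroid of excess rainfall: t_c = Σ P_i·t̄_i / ΣP_i = 1.4400 h (block centres at 0.5, 1.5, 2.5 h).
Hydrograph peak occurs at t = 4 h, so basin lag t_L = 4 − 1.4400 = 2.56 h.

t_L ≈ 2.56 h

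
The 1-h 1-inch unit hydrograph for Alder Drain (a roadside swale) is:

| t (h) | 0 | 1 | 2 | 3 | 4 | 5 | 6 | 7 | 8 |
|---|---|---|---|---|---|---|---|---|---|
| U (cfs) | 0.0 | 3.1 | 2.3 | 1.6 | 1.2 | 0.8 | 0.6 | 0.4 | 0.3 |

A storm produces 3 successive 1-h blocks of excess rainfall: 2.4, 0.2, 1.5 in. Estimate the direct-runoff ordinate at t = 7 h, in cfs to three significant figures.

Q ≈ 2.28 cfs

By discrete convolution, Q_j = Σ (P_i / 1 in) · U_{j−i}.
At t = 7 h (j=7): Q = (2.4/1)·0.4 + (0.2/1)·0.6 + (1.5/1)·0.8 = 2.28 cfs.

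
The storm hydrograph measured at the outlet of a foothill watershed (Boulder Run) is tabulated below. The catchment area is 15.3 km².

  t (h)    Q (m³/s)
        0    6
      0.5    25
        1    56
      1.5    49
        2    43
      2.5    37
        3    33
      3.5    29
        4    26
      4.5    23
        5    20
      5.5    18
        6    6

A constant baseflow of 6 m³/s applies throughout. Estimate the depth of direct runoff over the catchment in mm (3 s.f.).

Direct runoff: 0.0, 19.0, 50.0, 43.0, 37.0, 31.0, 27.0, 23.0, 20.0, 17.0, 14.0, 12.0, 0.0 m³/s; ΣQ_DR = 293.0 m³/s.
V = ΣQ_DR · Δt = 293.0 × 1800 s = 5.274 × 10^5 m³.
Over A = 15.3 km², depth = V / A = 34.5 mm.

d ≈ 34.5 mm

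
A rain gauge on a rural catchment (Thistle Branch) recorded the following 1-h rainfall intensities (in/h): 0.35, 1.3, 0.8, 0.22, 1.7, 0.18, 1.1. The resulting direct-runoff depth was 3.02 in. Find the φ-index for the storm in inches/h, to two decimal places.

φ ≈ 0.47 in/h

Only the 4 blocks with intensity above φ contribute runoff: 1.3, 0.8, 1.7, 1.1 in/h.
Σ(I−φ)·Δt = d  ⇒  (1.3+0.8+1.7+1.1 − 4φ)·1 = 3.02
φ = (4.900 − 3.02/1) / 4 = 0.47 in/h.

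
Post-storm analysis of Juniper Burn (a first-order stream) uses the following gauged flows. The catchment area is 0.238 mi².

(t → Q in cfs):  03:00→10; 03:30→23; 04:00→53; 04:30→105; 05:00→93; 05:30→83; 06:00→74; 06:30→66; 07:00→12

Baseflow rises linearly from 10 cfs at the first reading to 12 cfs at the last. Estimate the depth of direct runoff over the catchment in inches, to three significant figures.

Direct runoff: 0.00, 12.75, 42.50, 94.25, 82.00, 71.75, 62.50, 54.25, 0.00 cfs; ΣQ_DR = 420.0 cfs.
V = ΣQ_DR · Δt = 420.0 × 1800 s = 7.560 × 10^5 ft³.
Over A = 0.238 mi², depth = V / A = 1.37 in.

d ≈ 1.37 in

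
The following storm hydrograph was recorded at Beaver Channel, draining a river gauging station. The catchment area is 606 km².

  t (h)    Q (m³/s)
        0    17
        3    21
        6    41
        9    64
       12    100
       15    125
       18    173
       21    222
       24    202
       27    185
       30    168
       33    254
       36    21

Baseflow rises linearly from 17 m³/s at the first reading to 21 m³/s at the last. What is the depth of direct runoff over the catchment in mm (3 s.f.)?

Direct runoff: 0.00, 3.67, 23.33, 46.00, 81.67, 106.33, 154.00, 202.67, 182.33, 165.00, 147.67, 233.33, 0.00 m³/s; ΣQ_DR = 1346 m³/s.
V = ΣQ_DR · Δt = 1346 × 10800 s = 1.454 × 10^7 m³.
Over A = 606 km², depth = V / A = 24.0 mm.

d ≈ 24.0 mm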